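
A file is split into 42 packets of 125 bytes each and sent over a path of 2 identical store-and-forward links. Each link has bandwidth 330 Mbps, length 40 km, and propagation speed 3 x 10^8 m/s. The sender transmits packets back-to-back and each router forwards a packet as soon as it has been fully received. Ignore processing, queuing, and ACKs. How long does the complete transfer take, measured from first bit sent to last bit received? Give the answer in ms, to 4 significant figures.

0.3970 ms

Per-hop transmission t_tx = L/R = 1000/330000000 = 0.0030303 ms.
Per-hop propagation t_prop = 40000/300000000 = 0.133333 ms.
Pipeline fill: first packet needs 2·t_tx to clear all hops; remaining 41 packets each add one t_tx.
Total = (2+42-1)·t_tx + 2·t_prop = 43·0.0030303 + 2·0.133333 = 0.3970 ms.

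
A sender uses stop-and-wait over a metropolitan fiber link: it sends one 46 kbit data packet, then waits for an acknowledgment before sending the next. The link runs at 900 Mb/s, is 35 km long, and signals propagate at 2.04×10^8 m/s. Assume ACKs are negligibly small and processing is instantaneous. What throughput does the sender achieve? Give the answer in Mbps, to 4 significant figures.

116.7 Mbps

t_tx = L/R = 46000/900000000 = 5.11111e-05 s.
t_prop = 35000/204000000 = 0.000171569 s; RTT = 0.000343137 s.
Cycle = t_tx + RTT = 0.000394248 s.
Throughput = L / cycle = 46000 / 0.000394248 = 116.7 Mbps.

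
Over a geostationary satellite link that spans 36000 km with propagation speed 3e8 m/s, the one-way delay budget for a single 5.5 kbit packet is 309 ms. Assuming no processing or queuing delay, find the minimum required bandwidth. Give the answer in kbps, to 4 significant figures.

Propagation delay = 36000000 / 300000000 = 120 ms.
Transmission budget = 309 − 120 = 189 ms.
R ≥ L / t_tx = 5500 bits / 0.189 s = 29.10 kbps.

29.10 kbps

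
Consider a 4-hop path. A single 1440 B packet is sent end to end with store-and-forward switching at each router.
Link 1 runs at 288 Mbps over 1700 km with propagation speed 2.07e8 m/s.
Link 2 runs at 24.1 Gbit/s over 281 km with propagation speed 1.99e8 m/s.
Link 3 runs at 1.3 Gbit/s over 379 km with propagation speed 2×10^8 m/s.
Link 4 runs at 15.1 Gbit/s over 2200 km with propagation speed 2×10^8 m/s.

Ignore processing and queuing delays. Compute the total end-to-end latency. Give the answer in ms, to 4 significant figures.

L = 1440 × 8 = 11520 bits.
Transmission delays (L/R per hop): 0.04, 0.000478008, 0.00886154, 0.000762914 ms; sum = 0.0501025 ms.
Propagation delays (d/s per hop): 8.21256, 1.41206, 1.895, 11 ms; sum = 22.5196 ms.
End-to-end = 22.57 ms.

22.57 ms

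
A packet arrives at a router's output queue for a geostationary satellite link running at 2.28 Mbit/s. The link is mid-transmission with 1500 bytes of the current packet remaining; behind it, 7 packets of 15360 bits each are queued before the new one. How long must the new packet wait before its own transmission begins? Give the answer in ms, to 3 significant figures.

Each queued packet: L/R = 15360/2280000 = 6.73684 ms.
7 queued → 47.1579 ms.
Plus remaining 12000 bits of current packet: 5.26316 ms.
Queuing delay = 52.4 ms.

52.4 ms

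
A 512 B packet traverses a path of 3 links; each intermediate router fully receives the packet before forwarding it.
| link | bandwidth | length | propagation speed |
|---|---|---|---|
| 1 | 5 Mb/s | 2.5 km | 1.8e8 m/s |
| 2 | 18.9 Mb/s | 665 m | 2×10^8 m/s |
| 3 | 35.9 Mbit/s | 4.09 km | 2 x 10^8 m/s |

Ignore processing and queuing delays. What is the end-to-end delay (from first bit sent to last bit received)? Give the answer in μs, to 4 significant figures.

L = 512 × 8 = 4096 bits.
Transmission delays (L/R per hop): 819.2, 216.72, 114.095 μs; sum = 1150.01 μs.
Propagation delays (d/s per hop): 13.8889, 3.325, 20.45 μs; sum = 37.6639 μs.
End-to-end = 1188 μs.

1188 μs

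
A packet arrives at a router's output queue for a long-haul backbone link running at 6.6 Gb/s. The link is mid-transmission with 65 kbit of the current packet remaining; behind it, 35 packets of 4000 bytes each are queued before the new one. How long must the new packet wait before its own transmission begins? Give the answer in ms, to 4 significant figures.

0.1795 ms

Each queued packet: L/R = 32000/6600000000 = 0.00484848 ms.
35 queued → 0.169697 ms.
Plus remaining 65000 bits of current packet: 0.00984848 ms.
Queuing delay = 0.1795 ms.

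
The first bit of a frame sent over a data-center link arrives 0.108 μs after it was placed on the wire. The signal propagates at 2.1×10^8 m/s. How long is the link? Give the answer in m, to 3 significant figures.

22.7 m

d = s × t_prop = 210000000 × 1.08e-07 = 22.7 m.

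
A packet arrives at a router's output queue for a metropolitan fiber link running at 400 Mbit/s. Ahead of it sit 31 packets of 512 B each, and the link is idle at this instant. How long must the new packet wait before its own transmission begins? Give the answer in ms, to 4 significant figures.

Each queued packet: L/R = 4096/400000000 = 0.01024 ms.
31 queued → 0.31744 ms.
Queuing delay = 0.3174 ms.

0.3174 ms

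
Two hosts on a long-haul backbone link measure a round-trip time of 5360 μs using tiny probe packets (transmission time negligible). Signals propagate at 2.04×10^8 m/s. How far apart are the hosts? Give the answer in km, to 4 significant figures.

546.7 km

One-way propagation = RTT/2 = 2680 μs.
d = s × t = 204000000 × 0.00268 = 546.7 km.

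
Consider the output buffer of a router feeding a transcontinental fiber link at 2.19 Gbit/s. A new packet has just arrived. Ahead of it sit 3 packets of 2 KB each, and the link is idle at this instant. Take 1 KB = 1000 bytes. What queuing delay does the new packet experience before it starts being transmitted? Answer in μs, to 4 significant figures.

21.92 μs

Each queued packet: L/R = 16000/2190000000 = 7.30594 μs.
3 queued → 21.9178 μs.
Queuing delay = 21.92 μs.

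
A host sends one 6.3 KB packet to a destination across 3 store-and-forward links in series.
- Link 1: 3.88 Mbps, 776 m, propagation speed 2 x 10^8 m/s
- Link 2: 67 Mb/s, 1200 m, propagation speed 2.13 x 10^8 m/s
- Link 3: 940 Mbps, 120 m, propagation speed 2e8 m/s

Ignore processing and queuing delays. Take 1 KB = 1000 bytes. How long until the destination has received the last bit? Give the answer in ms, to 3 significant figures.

L = 50400 bits.
Transmission delays (L/R per hop): 12.9897, 0.752239, 0.053617 ms; sum = 13.7955 ms.
Propagation delays (d/s per hop): 0.00388, 0.0056338, 0.0006 ms; sum = 0.0101138 ms.
End-to-end = 13.8 ms.

13.8 ms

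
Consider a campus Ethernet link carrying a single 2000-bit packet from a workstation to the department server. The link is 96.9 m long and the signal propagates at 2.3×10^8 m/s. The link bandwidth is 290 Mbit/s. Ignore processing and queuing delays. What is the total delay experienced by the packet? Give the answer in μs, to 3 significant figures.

Transmission delay = L/R = 2000 / 290000000 = 6.89655 μs.
Propagation delay = d/s = 96.9 m / 2.3e+08 m/s = 0.421304 μs.
Total = 7.32 μs.

7.32 μs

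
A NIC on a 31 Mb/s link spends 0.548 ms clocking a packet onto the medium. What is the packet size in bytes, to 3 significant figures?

L = R × t_tx = 31000000 b/s × 0.000548 s = 16988 bits.
In bytes: 16988 / 8 = 2120 bytes.

2120 bytes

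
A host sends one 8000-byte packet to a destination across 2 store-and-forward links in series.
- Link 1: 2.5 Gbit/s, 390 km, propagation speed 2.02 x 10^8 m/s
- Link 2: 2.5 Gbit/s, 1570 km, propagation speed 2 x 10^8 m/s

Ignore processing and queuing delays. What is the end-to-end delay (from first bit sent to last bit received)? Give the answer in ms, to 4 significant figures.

9.832 ms

L = 8000 × 8 = 64000 bits.
Transmission delay per hop = L/R = 64000/2500000000 = 0.0256 ms; 2 hops → 0.0512 ms.
Propagation delays (d/s per hop): 1.93069, 7.85 ms; sum = 9.78069 ms.
End-to-end = 9.832 ms.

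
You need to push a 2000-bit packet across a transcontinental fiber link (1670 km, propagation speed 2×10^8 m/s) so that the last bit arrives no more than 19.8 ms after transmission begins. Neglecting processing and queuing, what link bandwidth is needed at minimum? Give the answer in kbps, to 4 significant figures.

174.7 kbps

Propagation delay = 1670000 / 200000000 = 8.35 ms.
Transmission budget = 19.8 − 8.35 = 11.45 ms.
R ≥ L / t_tx = 2000 bits / 0.01145 s = 174.7 kbps.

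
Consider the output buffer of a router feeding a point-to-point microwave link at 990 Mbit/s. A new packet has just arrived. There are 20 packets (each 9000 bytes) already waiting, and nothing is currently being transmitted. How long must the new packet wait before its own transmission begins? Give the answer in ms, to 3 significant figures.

Each queued packet: L/R = 72000/990000000 = 0.0727273 ms.
20 queued → 1.45455 ms.
Queuing delay = 1.45 ms.

1.45 ms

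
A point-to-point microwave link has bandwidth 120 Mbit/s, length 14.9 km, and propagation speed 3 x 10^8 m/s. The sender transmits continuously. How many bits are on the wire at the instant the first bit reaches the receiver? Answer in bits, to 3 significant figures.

Propagation delay = 14900 / 300000000 = 4.96667e-05 s.
BDP = R × t_prop = 120000000 × 4.96667e-05 = 5960 bits.

5960 bits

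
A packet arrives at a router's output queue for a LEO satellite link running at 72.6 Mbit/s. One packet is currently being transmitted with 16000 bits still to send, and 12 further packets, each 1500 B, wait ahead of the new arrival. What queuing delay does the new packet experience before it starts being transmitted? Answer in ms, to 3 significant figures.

Each queued packet: L/R = 12000/72600000 = 0.165289 ms.
12 queued → 1.98347 ms.
Plus remaining 16000 bits of current packet: 0.220386 ms.
Queuing delay = 2.20 ms.

2.20 ms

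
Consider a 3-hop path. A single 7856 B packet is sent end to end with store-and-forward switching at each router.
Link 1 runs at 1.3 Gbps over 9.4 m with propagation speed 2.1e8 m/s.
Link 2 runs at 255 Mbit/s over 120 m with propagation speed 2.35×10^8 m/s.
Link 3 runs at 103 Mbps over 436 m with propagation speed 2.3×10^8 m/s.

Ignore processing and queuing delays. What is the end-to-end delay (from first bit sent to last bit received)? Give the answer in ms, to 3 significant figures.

L = 7856 × 8 = 62848 bits.
Transmission delays (L/R per hop): 0.0483446, 0.246463, 0.610175 ms; sum = 0.904982 ms.
Propagation delays (d/s per hop): 4.47619e-05, 0.000510638, 0.00189565 ms; sum = 0.00245105 ms.
End-to-end = 0.907 ms.

0.907 ms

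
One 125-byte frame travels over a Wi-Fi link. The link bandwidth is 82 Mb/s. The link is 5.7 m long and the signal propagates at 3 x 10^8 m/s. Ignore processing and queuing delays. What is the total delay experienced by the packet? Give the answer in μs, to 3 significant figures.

L = 125 × 8 = 1000 bits.
Transmission delay = L/R = 1000 / 82000000 = 12.1951 μs.
Propagation delay = d/s = 5.7 m / 300000000 m/s = 0.019 μs.
Total = 12.2 μs.

12.2 μs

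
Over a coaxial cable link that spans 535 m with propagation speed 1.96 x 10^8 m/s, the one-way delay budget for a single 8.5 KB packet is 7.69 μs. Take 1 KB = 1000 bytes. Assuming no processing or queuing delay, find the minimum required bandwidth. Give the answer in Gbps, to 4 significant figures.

L = 68000 bits.
Propagation delay = 535 / 196000000 = 2.72959 μs.
Transmission budget = 7.69 − 2.72959 = 4.96041 μs.
R ≥ L / t_tx = 68000 bits / 4.96041e-06 s = 13.71 Gbps.

13.71 Gbps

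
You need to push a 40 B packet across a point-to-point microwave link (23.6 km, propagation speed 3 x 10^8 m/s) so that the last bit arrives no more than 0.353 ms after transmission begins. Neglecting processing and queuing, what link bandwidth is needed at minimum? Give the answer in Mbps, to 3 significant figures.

L = 320 bits.
Propagation delay = 23600 / 300000000 = 0.0786667 ms.
Transmission budget = 0.353 − 0.0786667 = 0.274333 ms.
R ≥ L / t_tx = 320 bits / 0.000274333 s = 1.17 Mbps.

1.17 Mbps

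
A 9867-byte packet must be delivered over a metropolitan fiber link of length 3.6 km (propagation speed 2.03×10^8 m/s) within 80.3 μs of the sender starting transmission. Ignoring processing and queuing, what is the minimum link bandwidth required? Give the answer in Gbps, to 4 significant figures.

1.262 Gbps

L = 78936 bits.
Propagation delay = 3600 / 2.03e+08 = 17.734 μs.
Transmission budget = 80.3 − 17.734 = 62.566 μs.
R ≥ L / t_tx = 78936 bits / 6.2566e-05 s = 1.262 Gbps.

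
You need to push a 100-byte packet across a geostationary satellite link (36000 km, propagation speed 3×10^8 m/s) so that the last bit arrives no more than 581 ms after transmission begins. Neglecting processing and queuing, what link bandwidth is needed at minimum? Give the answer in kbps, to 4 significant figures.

1.735 kbps

L = 800 bits.
Propagation delay = 36000000 / 300000000 = 120 ms.
Transmission budget = 581 − 120 = 461 ms.
R ≥ L / t_tx = 800 bits / 0.461 s = 1.735 kbps.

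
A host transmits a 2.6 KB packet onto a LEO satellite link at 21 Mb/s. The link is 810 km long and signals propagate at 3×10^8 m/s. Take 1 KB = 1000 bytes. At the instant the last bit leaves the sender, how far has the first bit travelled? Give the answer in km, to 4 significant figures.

297.1 km

t_tx = L/R = 20800/21000000 = 0.000990476 s.
Distance = s × t_tx = 300000000 × 0.000990476 = 297.1 km.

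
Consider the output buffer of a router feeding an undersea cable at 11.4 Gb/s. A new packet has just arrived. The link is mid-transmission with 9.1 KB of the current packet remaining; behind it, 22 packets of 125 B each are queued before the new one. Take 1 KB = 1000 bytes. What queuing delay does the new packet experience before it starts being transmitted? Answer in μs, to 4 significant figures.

Each queued packet: L/R = 1000/11400000000 = 0.0877193 μs.
22 queued → 1.92982 μs.
Plus remaining 72800 bits of current packet: 6.38596 μs.
Queuing delay = 8.316 μs.

8.316 μs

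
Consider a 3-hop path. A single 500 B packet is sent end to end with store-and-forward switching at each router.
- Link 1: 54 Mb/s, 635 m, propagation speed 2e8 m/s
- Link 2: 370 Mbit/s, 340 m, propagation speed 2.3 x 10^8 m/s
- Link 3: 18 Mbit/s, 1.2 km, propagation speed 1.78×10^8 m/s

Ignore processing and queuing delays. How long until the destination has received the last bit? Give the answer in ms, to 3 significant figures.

0.319 ms

L = 500 × 8 = 4000 bits.
Transmission delays (L/R per hop): 0.0740741, 0.0108108, 0.222222 ms; sum = 0.307107 ms.
Propagation delays (d/s per hop): 0.003175, 0.00147826, 0.00674157 ms; sum = 0.0113948 ms.
End-to-end = 0.319 ms.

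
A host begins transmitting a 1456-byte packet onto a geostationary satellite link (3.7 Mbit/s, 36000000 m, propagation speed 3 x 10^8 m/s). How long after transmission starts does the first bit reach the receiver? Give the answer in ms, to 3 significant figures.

120 ms

First bit experiences only propagation delay: d/s = 36000000/300000000 = 120 ms.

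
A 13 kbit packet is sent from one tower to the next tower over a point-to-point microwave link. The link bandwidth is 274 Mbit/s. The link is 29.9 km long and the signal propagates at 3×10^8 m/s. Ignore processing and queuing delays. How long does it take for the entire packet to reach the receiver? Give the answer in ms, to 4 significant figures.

L = 13000 bits.
Transmission delay = L/R = 13000 / 274000000 = 0.0474453 ms.
Propagation delay = d/s = 29900 m / 300000000 m/s = 0.0996667 ms.
Total = 0.1471 ms.

0.1471 ms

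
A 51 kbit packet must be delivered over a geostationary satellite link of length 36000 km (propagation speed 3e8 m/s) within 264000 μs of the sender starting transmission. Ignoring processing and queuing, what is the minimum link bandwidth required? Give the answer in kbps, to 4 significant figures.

354.2 kbps

Propagation delay = 36000000 / 300000000 = 120000 μs.
Transmission budget = 264000 − 120000 = 144000 μs.
R ≥ L / t_tx = 51000 bits / 0.144 s = 354.2 kbps.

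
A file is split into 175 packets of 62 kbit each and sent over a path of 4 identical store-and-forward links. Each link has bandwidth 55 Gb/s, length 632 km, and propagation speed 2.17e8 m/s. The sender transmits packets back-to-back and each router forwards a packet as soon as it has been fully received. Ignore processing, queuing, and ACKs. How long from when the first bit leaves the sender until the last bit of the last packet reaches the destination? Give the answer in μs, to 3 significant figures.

11900 μs

Per-hop transmission t_tx = L/R = 62000/55000000000 = 1.12727 μs.
Per-hop propagation t_prop = 632000/217000000 = 2912.44 μs.
Pipeline fill: first packet needs 4·t_tx to clear all hops; remaining 174 packets each add one t_tx.
Total = (4+175-1)·t_tx + 4·t_prop = 178·1.12727 + 4·2912.44 = 11900 μs.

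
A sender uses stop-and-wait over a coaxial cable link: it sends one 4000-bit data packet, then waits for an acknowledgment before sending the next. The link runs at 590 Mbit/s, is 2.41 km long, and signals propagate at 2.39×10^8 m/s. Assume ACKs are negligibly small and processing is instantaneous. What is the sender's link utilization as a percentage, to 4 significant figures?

25.16 %

t_tx = L/R = 4000/590000000 = 6.77966e-06 s.
t_prop = 2410/239000000 = 1.00837e-05 s; RTT = 2.01674e-05 s.
Cycle = t_tx + RTT = 2.6947e-05 s.
Utilization = t_tx / cycle = 6.77966e-06/2.6947e-05 = 25.16 %.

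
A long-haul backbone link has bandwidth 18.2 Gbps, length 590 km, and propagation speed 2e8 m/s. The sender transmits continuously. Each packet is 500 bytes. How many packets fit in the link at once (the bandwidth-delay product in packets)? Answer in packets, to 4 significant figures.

13420 packets

Propagation delay = 590000 / 200000000 = 0.00295 s.
BDP = R × t_prop = 18200000000 × 0.00295 = 53690000 bits.
In packets of 4000 bits: 13420 packets.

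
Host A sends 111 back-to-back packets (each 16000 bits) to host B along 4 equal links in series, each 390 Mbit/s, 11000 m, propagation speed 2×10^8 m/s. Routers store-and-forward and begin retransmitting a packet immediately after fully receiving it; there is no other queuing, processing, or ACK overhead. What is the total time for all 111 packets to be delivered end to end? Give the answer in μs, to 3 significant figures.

4900 μs

Per-hop transmission t_tx = L/R = 16000/390000000 = 41.0256 μs.
Per-hop propagation t_prop = 11000/200000000 = 55 μs.
Pipeline fill: first packet needs 4·t_tx to clear all hops; remaining 110 packets each add one t_tx.
Total = (4+111-1)·t_tx + 4·t_prop = 114·41.0256 + 4·55 = 4900 μs.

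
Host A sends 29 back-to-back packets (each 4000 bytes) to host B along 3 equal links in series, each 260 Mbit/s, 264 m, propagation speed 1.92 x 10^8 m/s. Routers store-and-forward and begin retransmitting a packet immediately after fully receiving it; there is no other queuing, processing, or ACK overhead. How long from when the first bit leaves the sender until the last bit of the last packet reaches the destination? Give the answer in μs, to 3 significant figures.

Per-hop transmission t_tx = L/R = 32000/260000000 = 123.077 μs.
Per-hop propagation t_prop = 264/192000000 = 1.375 μs.
Pipeline fill: first packet needs 3·t_tx to clear all hops; remaining 28 packets each add one t_tx.
Total = (3+29-1)·t_tx + 3·t_prop = 31·123.077 + 3·1.375 = 3820 μs.

3820 μs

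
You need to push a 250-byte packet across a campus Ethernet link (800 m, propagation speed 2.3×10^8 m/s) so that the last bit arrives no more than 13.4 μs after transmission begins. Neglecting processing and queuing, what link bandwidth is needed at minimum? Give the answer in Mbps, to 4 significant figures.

L = 2000 bits.
Propagation delay = 800 / 2.3e+08 = 3.47826 μs.
Transmission budget = 13.4 − 3.47826 = 9.92174 μs.
R ≥ L / t_tx = 2000 bits / 9.92174e-06 s = 201.6 Mbps.

201.6 Mbps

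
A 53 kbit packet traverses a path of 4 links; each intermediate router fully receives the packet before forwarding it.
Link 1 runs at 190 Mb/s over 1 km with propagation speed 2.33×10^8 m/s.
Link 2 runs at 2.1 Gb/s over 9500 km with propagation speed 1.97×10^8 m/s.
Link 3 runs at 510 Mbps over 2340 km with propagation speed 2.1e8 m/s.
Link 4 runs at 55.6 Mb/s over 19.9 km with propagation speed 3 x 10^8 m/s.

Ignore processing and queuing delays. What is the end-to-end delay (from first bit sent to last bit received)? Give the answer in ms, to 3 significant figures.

L = 53000 bits.
Transmission delays (L/R per hop): 0.278947, 0.0252381, 0.103922, 0.953237 ms; sum = 1.36134 ms.
Propagation delays (d/s per hop): 0.00429185, 48.2234, 11.1429, 0.0663333 ms; sum = 59.4368 ms.
End-to-end = 60.8 ms.

60.8 ms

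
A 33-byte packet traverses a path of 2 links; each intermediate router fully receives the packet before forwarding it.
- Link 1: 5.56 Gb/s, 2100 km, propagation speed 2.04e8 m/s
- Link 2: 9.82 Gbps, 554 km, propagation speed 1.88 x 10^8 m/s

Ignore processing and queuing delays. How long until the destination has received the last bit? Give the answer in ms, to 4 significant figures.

L = 33 × 8 = 264 bits.
Transmission delays (L/R per hop): 4.7482e-05, 2.68839e-05 ms; sum = 7.43659e-05 ms.
Propagation delays (d/s per hop): 10.2941, 2.94681 ms; sum = 13.2409 ms.
End-to-end = 13.24 ms.

13.24 ms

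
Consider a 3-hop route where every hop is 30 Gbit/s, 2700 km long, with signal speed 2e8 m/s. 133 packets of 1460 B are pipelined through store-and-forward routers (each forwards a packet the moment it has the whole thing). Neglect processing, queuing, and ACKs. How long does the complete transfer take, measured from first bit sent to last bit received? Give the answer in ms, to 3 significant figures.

Per-hop transmission t_tx = L/R = 11680/30000000000 = 0.000389333 ms.
Per-hop propagation t_prop = 2700000/200000000 = 13.5 ms.
Pipeline fill: first packet needs 3·t_tx to clear all hops; remaining 132 packets each add one t_tx.
Total = (3+133-1)·t_tx + 3·t_prop = 135·0.000389333 + 3·13.5 = 40.6 ms.

40.6 ms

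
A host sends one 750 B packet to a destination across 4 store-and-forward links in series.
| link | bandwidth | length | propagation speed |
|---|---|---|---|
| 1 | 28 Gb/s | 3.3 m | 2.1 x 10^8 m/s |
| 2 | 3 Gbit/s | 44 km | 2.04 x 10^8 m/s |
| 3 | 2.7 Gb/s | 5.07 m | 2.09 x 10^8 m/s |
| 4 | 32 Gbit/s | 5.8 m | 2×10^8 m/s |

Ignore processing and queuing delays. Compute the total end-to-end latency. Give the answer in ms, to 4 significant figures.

0.2204 ms

L = 750 × 8 = 6000 bits.
Transmission delays (L/R per hop): 0.000214286, 0.002, 0.00222222, 0.0001875 ms; sum = 0.00462401 ms.
Propagation delays (d/s per hop): 1.57143e-05, 0.215686, 2.42584e-05, 2.9e-05 ms; sum = 0.215755 ms.
End-to-end = 0.2204 ms.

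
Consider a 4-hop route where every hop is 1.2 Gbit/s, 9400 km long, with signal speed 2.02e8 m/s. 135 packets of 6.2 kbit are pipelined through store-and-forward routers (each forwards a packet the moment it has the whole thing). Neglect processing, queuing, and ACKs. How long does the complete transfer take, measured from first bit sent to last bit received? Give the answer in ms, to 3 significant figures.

Per-hop transmission t_tx = L/R = 6200/1200000000 = 0.00516667 ms.
Per-hop propagation t_prop = 9400000/202000000 = 46.5347 ms.
Pipeline fill: first packet needs 4·t_tx to clear all hops; remaining 134 packets each add one t_tx.
Total = (4+135-1)·t_tx + 4·t_prop = 138·0.00516667 + 4·46.5347 = 187 ms.

187 ms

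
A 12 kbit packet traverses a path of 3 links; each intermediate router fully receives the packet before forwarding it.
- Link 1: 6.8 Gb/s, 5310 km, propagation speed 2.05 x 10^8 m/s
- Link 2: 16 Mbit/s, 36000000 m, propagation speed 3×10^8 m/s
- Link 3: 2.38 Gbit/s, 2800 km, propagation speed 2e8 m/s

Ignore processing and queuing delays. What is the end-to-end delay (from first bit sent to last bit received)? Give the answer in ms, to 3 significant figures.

L = 12000 bits.
Transmission delays (L/R per hop): 0.00176471, 0.75, 0.00504202 ms; sum = 0.756807 ms.
Propagation delays (d/s per hop): 25.9024, 120, 14 ms; sum = 159.902 ms.
End-to-end = 161 ms.

161 ms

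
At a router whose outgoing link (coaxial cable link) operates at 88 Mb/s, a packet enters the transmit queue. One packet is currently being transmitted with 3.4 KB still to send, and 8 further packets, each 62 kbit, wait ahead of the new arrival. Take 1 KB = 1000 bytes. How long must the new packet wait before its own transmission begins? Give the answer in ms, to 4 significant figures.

Each queued packet: L/R = 62000/88000000 = 0.704545 ms.
8 queued → 5.63636 ms.
Plus remaining 27200 bits of current packet: 0.309091 ms.
Queuing delay = 5.945 ms.

5.945 ms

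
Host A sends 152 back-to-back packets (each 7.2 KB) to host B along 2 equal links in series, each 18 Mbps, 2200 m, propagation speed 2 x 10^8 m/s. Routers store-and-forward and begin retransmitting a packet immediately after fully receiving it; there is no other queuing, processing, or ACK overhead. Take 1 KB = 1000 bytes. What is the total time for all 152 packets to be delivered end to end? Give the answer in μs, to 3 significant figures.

490000 μs

Per-hop transmission t_tx = L/R = 57600/18000000 = 3200 μs.
Per-hop propagation t_prop = 2200/200000000 = 11 μs.
Pipeline fill: first packet needs 2·t_tx to clear all hops; remaining 151 packets each add one t_tx.
Total = (2+152-1)·t_tx + 2·t_prop = 153·3200 + 2·11 = 490000 μs.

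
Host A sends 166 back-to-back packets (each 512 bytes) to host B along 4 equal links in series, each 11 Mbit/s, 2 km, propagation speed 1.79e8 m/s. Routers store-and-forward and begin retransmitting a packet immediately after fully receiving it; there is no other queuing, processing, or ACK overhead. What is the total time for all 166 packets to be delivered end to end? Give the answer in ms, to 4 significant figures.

Per-hop transmission t_tx = L/R = 4096/11000000 = 0.372364 ms.
Per-hop propagation t_prop = 2000/179000000 = 0.0111732 ms.
Pipeline fill: first packet needs 4·t_tx to clear all hops; remaining 165 packets each add one t_tx.
Total = (4+166-1)·t_tx + 4·t_prop = 169·0.372364 + 4·0.0111732 = 62.97 ms.

62.97 ms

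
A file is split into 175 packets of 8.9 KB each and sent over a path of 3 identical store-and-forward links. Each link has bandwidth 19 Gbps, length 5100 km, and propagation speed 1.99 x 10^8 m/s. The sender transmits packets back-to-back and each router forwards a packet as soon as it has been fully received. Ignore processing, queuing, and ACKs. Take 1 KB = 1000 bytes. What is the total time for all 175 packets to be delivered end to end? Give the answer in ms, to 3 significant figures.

Per-hop transmission t_tx = L/R = 71200/19000000000 = 0.00374737 ms.
Per-hop propagation t_prop = 5100000/199000000 = 25.6281 ms.
Pipeline fill: first packet needs 3·t_tx to clear all hops; remaining 174 packets each add one t_tx.
Total = (3+175-1)·t_tx + 3·t_prop = 177·0.00374737 + 3·25.6281 = 77.5 ms.

77.5 ms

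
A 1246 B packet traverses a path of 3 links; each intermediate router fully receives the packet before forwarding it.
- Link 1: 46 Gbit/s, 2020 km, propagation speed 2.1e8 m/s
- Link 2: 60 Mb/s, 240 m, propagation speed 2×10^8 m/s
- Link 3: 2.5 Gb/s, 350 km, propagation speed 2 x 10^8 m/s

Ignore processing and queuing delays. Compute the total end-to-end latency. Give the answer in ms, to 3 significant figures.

L = 1246 × 8 = 9968 bits.
Transmission delays (L/R per hop): 0.000216696, 0.166133, 0.0039872 ms; sum = 0.170337 ms.
Propagation delays (d/s per hop): 9.61905, 0.0012, 1.75 ms; sum = 11.3702 ms.
End-to-end = 11.5 ms.

11.5 ms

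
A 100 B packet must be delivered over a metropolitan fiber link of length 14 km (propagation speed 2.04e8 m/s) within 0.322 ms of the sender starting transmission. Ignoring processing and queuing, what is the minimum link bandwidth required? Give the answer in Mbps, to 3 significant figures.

3.16 Mbps

L = 800 bits.
Propagation delay = 14000 / 204000000 = 0.0686275 ms.
Transmission budget = 0.322 − 0.0686275 = 0.253373 ms.
R ≥ L / t_tx = 800 bits / 0.000253373 s = 3.16 Mbps.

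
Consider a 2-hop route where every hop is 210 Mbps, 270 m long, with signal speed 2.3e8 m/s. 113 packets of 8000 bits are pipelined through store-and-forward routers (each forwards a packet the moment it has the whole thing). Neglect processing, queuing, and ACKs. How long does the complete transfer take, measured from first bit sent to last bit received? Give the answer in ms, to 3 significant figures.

4.35 ms

Per-hop transmission t_tx = L/R = 8000/210000000 = 0.0380952 ms.
Per-hop propagation t_prop = 270/2.3e+08 = 0.00117391 ms.
Pipeline fill: first packet needs 2·t_tx to clear all hops; remaining 112 packets each add one t_tx.
Total = (2+113-1)·t_tx + 2·t_prop = 114·0.0380952 + 2·0.00117391 = 4.35 ms.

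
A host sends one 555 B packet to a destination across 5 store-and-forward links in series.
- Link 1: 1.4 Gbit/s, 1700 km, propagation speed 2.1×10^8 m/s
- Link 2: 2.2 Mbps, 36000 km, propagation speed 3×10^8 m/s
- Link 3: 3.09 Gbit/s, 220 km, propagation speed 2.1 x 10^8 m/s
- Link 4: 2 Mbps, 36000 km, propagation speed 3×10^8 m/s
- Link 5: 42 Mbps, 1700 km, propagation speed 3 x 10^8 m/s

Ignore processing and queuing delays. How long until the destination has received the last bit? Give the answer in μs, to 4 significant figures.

L = 555 × 8 = 4440 bits.
Transmission delays (L/R per hop): 3.17143, 2018.18, 1.43689, 2220, 105.714 μs; sum = 4348.5 μs.
Propagation delays (d/s per hop): 8095.24, 120000, 1047.62, 120000, 5666.67 μs; sum = 254810 μs.
End-to-end = 259200 μs.

259200 μs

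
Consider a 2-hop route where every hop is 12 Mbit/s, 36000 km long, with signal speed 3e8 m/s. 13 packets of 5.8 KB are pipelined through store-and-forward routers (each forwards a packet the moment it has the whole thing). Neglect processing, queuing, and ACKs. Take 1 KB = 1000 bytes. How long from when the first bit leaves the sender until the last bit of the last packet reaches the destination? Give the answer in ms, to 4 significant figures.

294.1 ms

Per-hop transmission t_tx = L/R = 46400/12000000 = 3.86667 ms.
Per-hop propagation t_prop = 36000000/300000000 = 120 ms.
Pipeline fill: first packet needs 2·t_tx to clear all hops; remaining 12 packets each add one t_tx.
Total = (2+13-1)·t_tx + 2·t_prop = 14·3.86667 + 2·120 = 294.1 ms.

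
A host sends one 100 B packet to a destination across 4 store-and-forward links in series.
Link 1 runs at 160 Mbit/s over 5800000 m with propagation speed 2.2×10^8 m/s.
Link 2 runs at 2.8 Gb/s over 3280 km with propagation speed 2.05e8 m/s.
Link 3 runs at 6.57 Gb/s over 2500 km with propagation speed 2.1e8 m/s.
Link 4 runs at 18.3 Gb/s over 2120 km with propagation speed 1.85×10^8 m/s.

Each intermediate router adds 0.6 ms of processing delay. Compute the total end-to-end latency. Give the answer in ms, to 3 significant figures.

L = 100 × 8 = 800 bits.
Transmission delays (L/R per hop): 0.005, 0.000285714, 0.000121766, 4.37158e-05 ms; sum = 0.0054512 ms.
Propagation delays (d/s per hop): 26.3636, 16, 11.9048, 11.4595 ms; sum = 65.7279 ms.
Processing at 3 router(s): 3 × 0.6 ms = 1.8 ms.
End-to-end = 67.5 ms.

67.5 ms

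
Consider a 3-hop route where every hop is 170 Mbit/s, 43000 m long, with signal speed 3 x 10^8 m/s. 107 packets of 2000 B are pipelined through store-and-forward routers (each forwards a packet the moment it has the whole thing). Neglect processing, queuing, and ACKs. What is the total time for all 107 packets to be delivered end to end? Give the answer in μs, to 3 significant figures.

10700 μs

Per-hop transmission t_tx = L/R = 16000/170000000 = 94.1176 μs.
Per-hop propagation t_prop = 43000/300000000 = 143.333 μs.
Pipeline fill: first packet needs 3·t_tx to clear all hops; remaining 106 packets each add one t_tx.
Total = (3+107-1)·t_tx + 3·t_prop = 109·94.1176 + 3·143.333 = 10700 μs.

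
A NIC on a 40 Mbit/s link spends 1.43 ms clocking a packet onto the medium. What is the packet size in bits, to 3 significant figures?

L = R × t_tx = 40000000 b/s × 0.00143 s = 57200 bits.

57200 bits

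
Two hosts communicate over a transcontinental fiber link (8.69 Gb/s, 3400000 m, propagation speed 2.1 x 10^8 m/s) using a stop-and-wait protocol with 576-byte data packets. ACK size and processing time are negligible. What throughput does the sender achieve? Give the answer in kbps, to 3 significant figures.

142 kbps

t_tx = L/R = 4608/8690000000 = 5.30265e-07 s.
t_prop = 3400000/210000000 = 0.0161905 s; RTT = 0.032381 s.
Cycle = t_tx + RTT = 0.0323815 s.
Throughput = L / cycle = 4608 / 0.0323815 = 142 kbps.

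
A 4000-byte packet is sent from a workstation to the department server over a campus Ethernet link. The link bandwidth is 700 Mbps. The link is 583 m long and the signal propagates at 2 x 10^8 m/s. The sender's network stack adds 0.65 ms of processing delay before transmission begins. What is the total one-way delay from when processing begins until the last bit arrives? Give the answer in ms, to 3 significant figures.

L = 4000 × 8 = 32000 bits.
Transmission delay = L/R = 32000 / 700000000 = 0.0457143 ms.
Propagation delay = d/s = 583 m / 200000000 m/s = 0.002915 ms.
Plus processing delay 0.65 ms = 0.65 ms.
Total = 0.699 ms.

0.699 ms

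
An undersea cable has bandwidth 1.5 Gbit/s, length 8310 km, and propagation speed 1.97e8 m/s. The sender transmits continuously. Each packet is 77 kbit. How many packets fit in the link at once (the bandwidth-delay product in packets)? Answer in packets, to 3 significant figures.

Propagation delay = 8310000 / 197000000 = 0.0421827 s.
BDP = R × t_prop = 1500000000 × 0.0421827 = 63274100 bits.
In packets of 77000 bits: 822 packets.

822 packets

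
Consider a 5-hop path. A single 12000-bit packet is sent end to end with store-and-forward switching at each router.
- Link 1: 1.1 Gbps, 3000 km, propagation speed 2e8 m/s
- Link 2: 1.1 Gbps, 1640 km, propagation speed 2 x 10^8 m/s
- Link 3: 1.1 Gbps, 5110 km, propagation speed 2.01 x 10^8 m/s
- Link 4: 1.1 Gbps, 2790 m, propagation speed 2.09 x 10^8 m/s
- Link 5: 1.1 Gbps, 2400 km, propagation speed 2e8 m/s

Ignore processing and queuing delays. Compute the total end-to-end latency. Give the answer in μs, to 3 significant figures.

60700 μs

Transmission delay per hop = L/R = 12000/1100000000 = 10.9091 μs; 5 hops → 54.5455 μs.
Propagation delays (d/s per hop): 15000, 8200, 25422.9, 13.3493, 12000 μs; sum = 60636.2 μs.
End-to-end = 60700 μs.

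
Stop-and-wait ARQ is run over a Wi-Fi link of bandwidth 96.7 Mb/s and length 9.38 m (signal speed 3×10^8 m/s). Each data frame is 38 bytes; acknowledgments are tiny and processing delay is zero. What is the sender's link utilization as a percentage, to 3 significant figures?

t_tx = L/R = 304/96700000 = 3.14374e-06 s.
t_prop = 9.38/300000000 = 3.12667e-08 s; RTT = 6.25333e-08 s.
Cycle = t_tx + RTT = 3.20628e-06 s.
Utilization = t_tx / cycle = 3.14374e-06/3.20628e-06 = 98.0 %.

98.0 %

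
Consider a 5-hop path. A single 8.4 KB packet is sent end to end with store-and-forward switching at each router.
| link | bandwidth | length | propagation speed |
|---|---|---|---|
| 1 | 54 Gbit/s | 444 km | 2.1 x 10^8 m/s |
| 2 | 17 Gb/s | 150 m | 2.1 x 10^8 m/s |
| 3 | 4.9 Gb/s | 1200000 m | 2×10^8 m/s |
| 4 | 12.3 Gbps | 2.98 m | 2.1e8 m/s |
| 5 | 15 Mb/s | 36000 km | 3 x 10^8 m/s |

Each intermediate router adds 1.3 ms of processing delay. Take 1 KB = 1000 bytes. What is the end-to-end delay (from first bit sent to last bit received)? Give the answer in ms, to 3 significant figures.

L = 67200 bits.
Transmission delays (L/R per hop): 0.00124444, 0.00395294, 0.0137143, 0.00546341, 4.48 ms; sum = 4.50438 ms.
Propagation delays (d/s per hop): 2.11429, 0.000714286, 6, 1.41905e-05, 120 ms; sum = 128.115 ms.
Processing at 4 router(s): 4 × 1.3 ms = 5.2 ms.
End-to-end = 138 ms.

138 ms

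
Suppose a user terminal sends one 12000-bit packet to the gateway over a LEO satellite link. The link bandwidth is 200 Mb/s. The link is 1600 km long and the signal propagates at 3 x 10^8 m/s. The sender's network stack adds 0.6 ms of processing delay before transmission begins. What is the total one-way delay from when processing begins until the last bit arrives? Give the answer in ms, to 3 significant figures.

5.99 ms

Transmission delay = L/R = 12000 / 200000000 = 0.06 ms.
Propagation delay = d/s = 1600000 m / 300000000 m/s = 5.33333 ms.
Plus processing delay 0.6 ms = 0.6 ms.
Total = 5.99 ms.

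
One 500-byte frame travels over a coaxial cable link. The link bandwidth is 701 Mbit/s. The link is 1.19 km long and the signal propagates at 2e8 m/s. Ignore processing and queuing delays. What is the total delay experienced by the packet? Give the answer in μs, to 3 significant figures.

L = 500 × 8 = 4000 bits.
Transmission delay = L/R = 4000 / 701000000 = 5.70613 μs.
Propagation delay = d/s = 1190 m / 200000000 m/s = 5.95 μs.
Total = 11.7 μs.

11.7 μs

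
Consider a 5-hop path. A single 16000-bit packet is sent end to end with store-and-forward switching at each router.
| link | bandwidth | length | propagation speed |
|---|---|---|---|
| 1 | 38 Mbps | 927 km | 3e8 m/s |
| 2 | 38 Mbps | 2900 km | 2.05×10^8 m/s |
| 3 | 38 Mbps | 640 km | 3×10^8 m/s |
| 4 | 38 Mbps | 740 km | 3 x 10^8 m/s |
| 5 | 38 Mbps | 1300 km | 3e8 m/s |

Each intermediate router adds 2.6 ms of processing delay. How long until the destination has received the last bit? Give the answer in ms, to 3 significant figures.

Transmission delay per hop = L/R = 16000/38000000 = 0.421053 ms; 5 hops → 2.10526 ms.
Propagation delays (d/s per hop): 3.09, 14.1463, 2.13333, 2.46667, 4.33333 ms; sum = 26.1697 ms.
Processing at 4 router(s): 4 × 2.6 ms = 10.4 ms.
End-to-end = 38.7 ms.

38.7 ms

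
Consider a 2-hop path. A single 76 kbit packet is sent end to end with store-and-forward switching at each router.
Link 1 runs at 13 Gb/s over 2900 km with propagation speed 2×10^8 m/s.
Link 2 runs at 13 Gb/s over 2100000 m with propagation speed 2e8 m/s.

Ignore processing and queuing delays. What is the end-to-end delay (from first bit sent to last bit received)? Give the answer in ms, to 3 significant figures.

L = 76000 bits.
Transmission delay per hop = L/R = 76000/13000000000 = 0.00584615 ms; 2 hops → 0.0116923 ms.
Propagation delays (d/s per hop): 14.5, 10.5 ms; sum = 25 ms.
End-to-end = 25.0 ms.

25.0 ms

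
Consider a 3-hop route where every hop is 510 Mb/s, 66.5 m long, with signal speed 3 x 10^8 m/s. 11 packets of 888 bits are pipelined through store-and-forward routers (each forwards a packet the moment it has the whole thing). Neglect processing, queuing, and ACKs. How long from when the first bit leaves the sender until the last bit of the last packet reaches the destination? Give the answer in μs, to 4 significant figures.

23.30 μs

Per-hop transmission t_tx = L/R = 888/510000000 = 1.74118 μs.
Per-hop propagation t_prop = 66.5/300000000 = 0.221667 μs.
Pipeline fill: first packet needs 3·t_tx to clear all hops; remaining 10 packets each add one t_tx.
Total = (3+11-1)·t_tx + 3·t_prop = 13·1.74118 + 3·0.221667 = 23.30 μs.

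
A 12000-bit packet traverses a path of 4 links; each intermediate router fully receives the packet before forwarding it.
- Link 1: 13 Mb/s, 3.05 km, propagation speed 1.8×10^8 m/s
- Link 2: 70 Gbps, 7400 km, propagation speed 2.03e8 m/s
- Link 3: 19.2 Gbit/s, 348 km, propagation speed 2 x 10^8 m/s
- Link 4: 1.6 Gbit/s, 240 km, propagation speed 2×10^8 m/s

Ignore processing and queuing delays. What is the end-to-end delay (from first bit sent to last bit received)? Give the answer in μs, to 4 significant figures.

Transmission delays (L/R per hop): 923.077, 0.171429, 0.625, 7.5 μs; sum = 931.373 μs.
Propagation delays (d/s per hop): 16.9444, 36453.2, 1740, 1200 μs; sum = 39410.1 μs.
End-to-end = 40340 μs.

40340 μs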